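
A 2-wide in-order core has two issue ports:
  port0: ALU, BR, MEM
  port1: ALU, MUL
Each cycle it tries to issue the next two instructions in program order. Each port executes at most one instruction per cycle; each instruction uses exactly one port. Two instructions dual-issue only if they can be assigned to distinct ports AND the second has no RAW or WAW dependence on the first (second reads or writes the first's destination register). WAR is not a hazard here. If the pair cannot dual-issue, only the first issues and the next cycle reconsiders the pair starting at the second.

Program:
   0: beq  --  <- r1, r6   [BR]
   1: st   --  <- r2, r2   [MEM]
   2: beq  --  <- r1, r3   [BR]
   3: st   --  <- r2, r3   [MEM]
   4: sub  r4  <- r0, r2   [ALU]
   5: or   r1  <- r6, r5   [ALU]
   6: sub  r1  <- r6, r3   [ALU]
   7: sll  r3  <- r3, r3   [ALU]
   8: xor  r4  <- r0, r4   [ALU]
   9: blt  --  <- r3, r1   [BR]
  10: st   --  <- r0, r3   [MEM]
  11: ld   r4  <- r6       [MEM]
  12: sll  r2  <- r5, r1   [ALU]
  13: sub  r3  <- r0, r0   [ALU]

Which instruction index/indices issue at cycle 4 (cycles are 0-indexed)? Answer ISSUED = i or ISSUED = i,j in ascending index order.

c0: i0 beq.BR  no-port BR/MEM
c1: i1 st.MEM  no-port MEM/BR
c2: i2 beq.BR  no-port BR/MEM
c3: i3&i4 st.MEM+sub.ALU  pair
c4: i5 or.ALU  WAW r1
c5: i6&i7 sub.ALU+sll.ALU  pair
c6: i8&i9 xor.ALU+blt.BR  pair
c7: i10 st.MEM  no-port MEM/MEM
c8: i11&i12 ld.MEM+sll.ALU  pair
c9: i13 sub.ALU  tail

ISSUED = 5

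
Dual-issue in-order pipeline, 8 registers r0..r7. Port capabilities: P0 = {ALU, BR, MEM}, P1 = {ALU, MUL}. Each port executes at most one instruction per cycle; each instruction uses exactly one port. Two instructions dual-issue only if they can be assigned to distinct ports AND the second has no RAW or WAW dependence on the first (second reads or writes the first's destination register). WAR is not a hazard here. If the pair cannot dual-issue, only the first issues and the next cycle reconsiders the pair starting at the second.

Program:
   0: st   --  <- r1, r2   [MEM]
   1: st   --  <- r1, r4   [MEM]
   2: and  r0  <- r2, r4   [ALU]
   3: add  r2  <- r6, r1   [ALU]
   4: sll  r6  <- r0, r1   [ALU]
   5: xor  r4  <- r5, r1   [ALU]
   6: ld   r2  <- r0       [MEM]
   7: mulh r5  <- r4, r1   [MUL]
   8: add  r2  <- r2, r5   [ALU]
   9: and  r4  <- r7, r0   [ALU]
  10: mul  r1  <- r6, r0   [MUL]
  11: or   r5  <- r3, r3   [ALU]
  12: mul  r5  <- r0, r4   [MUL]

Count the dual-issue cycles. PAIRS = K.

c0: i0 st  no-port MEM/MEM
c1: i1+i2 st and  2-wide
c2: i3+i4 add sll  2-wide
c3: i5+i6 xor ld  2-wide
c4: i7 mulh  RAW r5
c5: i8+i9 add and  2-wide
c6: i10+i11 mul or  2-wide
c7: i12 mul  tail

PAIRS = 5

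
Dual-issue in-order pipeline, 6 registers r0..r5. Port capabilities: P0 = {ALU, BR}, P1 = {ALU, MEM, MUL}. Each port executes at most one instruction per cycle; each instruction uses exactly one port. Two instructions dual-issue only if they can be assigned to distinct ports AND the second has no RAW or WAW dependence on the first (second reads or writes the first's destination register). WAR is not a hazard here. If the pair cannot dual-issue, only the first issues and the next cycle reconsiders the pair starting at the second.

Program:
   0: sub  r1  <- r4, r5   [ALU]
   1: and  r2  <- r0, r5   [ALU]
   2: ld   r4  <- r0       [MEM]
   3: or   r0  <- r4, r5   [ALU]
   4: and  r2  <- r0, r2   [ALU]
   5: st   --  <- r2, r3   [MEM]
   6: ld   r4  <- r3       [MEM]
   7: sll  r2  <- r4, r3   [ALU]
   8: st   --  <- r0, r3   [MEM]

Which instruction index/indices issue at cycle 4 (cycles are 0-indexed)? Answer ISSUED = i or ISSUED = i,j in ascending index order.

[0] i0&i1  sub.ALU+and.ALU  -- pair
[1] i2  ld.MEM  -- RAW r4
[2] i3  or.ALU  -- RAW r0
[3] i4  and.ALU  -- RAW r2
[4] i5  st.MEM  -- no-port MEM/MEM
[5] i6  ld.MEM  -- RAW r4
[6] i7&i8  sll.ALU+st.MEM  -- pair

ISSUED = 5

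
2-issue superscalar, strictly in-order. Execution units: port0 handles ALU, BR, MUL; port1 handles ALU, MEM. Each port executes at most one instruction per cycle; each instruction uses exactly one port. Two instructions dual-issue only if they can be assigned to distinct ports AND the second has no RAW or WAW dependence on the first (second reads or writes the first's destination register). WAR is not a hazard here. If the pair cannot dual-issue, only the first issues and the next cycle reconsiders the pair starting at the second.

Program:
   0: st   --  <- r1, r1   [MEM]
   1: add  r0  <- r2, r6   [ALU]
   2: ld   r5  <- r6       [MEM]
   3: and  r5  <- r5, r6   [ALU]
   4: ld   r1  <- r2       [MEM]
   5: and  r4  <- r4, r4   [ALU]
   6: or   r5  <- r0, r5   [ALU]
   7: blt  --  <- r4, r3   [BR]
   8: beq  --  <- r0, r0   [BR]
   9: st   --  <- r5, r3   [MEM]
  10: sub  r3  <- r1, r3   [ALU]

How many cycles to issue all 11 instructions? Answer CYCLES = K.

CYCLES = 7

  cy0 -> i0,i1 (st;add) 2-wide
  cy1 -> i2 (ld) RAW+WAW r5
  cy2 -> i3,i4 (and;ld) 2-wide
  cy3 -> i5,i6 (and;or) 2-wide
  cy4 -> i7 (blt) no-port BR/BR
  cy5 -> i8,i9 (beq;st) 2-wide
  cy6 -> i10 (sub) tail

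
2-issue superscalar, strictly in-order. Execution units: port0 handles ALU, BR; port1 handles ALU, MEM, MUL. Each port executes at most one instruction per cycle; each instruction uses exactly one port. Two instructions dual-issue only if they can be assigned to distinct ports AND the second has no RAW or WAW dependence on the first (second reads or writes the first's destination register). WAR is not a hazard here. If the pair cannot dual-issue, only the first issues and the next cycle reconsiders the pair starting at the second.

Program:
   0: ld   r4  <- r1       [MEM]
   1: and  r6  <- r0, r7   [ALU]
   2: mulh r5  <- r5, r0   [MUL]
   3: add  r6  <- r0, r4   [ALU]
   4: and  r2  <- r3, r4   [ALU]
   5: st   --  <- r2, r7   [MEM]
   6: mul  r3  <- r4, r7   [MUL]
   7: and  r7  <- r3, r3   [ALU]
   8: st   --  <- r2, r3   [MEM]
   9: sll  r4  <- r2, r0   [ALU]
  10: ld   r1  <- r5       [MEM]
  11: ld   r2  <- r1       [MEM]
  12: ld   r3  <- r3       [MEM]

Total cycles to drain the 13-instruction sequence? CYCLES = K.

  cy0 -> i0&i1 (ld/and) dual
  cy1 -> i2&i3 (mulh/add) dual
  cy2 -> i4 (and) RAW r2
  cy3 -> i5 (st) no-port MEM/MUL
  cy4 -> i6 (mul) RAW r3
  cy5 -> i7&i8 (and/st) dual
  cy6 -> i9&i10 (sll/ld) dual
  cy7 -> i11 (ld) no-port MEM/MEM
  cy8 -> i12 (ld) tail

CYCLES = 9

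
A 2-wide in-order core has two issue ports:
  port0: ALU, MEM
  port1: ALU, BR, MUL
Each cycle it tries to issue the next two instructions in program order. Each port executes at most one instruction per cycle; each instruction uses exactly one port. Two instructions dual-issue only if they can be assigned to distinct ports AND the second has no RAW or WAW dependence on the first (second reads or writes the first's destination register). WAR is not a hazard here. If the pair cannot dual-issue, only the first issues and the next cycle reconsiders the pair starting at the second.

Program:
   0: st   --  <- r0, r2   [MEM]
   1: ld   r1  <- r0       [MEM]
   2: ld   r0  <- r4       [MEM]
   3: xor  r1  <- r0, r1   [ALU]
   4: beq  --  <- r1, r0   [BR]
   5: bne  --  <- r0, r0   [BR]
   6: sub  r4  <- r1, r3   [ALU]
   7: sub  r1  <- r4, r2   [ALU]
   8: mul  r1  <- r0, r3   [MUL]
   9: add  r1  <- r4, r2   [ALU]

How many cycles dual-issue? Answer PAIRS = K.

PAIRS = 1

0. st.MEM @i0  | no-port MEM/MEM
1. ld.MEM @i1  | no-port MEM/MEM
2. ld.MEM @i2  | RAW r0
3. xor.ALU @i3  | RAW r1
4. beq.BR @i4  | no-port BR/BR
5. bne.BR/sub.ALU @i5/i6  | pair
6. sub.ALU @i7  | WAW r1
7. mul.MUL @i8  | WAW r1
8. add.ALU @i9  | tail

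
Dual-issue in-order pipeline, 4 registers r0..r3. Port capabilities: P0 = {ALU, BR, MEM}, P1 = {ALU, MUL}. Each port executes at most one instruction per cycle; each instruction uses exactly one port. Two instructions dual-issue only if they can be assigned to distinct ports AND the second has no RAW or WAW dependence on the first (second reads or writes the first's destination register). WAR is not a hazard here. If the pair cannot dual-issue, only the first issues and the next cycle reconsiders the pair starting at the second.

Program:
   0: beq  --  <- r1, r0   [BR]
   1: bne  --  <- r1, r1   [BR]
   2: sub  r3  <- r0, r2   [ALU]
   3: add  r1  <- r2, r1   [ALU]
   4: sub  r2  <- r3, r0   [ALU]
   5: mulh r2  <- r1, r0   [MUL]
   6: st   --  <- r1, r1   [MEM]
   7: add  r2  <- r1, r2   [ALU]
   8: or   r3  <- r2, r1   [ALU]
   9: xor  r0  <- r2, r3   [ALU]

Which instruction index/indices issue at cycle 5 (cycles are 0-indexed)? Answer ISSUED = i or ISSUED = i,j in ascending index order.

ISSUED = 8

[0] i0  beq  -- no-port BR/BR
[1] i1&i2  bne sub  -- dual
[2] i3&i4  add sub  -- dual
[3] i5&i6  mulh st  -- dual
[4] i7  add  -- RAW r2
[5] i8  or  -- RAW r3
[6] i9  xor  -- tail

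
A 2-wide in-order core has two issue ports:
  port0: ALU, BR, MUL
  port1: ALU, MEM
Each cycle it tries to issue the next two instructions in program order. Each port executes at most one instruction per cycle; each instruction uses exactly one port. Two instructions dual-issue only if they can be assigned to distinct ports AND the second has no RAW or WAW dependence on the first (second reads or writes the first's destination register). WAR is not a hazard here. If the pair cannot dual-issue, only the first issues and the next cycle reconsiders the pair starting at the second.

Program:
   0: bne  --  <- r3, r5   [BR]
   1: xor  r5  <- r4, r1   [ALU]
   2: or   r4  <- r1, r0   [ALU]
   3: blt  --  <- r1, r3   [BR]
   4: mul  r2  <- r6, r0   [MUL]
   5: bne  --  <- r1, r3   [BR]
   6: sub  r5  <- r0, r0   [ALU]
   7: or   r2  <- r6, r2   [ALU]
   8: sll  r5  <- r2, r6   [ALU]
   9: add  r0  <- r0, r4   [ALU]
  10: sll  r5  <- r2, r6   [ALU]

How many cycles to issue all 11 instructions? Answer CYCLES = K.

CYCLES = 7

c0: i0/i1 bne xor  dual
c1: i2/i3 or blt  dual
c2: i4 mul  no-port MUL/BR
c3: i5/i6 bne sub  dual
c4: i7 or  RAW r2
c5: i8/i9 sll add  dual
c6: i10 sll  tail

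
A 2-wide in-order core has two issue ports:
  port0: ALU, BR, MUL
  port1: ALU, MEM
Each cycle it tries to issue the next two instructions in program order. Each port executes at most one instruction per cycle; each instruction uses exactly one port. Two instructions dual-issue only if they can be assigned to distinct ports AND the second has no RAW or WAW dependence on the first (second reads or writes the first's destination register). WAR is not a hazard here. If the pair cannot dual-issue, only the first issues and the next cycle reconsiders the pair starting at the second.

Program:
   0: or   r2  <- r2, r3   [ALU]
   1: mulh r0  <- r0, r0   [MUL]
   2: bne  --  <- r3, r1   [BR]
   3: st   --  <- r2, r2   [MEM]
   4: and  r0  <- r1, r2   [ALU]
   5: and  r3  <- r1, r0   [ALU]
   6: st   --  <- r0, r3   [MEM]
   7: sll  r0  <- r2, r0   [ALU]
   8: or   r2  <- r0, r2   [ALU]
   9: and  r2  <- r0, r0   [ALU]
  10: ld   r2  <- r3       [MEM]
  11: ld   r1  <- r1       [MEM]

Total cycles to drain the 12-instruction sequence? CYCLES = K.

t=0 i0+i1:or.ALU+mulh.MUL ; 2-wide
t=1 i2+i3:bne.BR+st.MEM ; 2-wide
t=2 i4:and.ALU ; RAW r0
t=3 i5:and.ALU ; RAW r3
t=4 i6+i7:st.MEM+sll.ALU ; 2-wide
t=5 i8:or.ALU ; WAW r2
t=6 i9:and.ALU ; WAW r2
t=7 i10:ld.MEM ; no-port MEM/MEM
t=8 i11:ld.MEM ; tail

CYCLES = 9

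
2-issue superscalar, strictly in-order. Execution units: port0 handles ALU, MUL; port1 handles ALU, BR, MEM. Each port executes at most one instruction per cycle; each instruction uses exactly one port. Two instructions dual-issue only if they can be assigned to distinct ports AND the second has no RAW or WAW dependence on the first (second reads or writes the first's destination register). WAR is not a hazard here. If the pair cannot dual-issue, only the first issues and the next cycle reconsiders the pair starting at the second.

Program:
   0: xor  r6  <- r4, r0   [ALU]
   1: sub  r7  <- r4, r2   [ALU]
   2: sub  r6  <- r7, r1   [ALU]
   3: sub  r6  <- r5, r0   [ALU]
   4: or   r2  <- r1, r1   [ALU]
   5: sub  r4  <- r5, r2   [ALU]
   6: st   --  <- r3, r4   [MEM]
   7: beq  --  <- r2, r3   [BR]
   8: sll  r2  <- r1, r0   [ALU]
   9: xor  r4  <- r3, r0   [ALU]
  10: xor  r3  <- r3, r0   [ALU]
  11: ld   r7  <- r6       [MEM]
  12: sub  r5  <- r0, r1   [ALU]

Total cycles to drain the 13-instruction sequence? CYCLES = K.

CYCLES = 8

#0 head=0: xor/sub i0&i1 pair
#1 head=2: sub i2 WAW r6
#2 head=3: sub/or i3&i4 pair
#3 head=5: sub i5 RAW r4
#4 head=6: st i6 no-port MEM/BR
#5 head=7: beq/sll i7&i8 pair
#6 head=9: xor/xor i9&i10 pair
#7 head=11: ld/sub i11&i12 pair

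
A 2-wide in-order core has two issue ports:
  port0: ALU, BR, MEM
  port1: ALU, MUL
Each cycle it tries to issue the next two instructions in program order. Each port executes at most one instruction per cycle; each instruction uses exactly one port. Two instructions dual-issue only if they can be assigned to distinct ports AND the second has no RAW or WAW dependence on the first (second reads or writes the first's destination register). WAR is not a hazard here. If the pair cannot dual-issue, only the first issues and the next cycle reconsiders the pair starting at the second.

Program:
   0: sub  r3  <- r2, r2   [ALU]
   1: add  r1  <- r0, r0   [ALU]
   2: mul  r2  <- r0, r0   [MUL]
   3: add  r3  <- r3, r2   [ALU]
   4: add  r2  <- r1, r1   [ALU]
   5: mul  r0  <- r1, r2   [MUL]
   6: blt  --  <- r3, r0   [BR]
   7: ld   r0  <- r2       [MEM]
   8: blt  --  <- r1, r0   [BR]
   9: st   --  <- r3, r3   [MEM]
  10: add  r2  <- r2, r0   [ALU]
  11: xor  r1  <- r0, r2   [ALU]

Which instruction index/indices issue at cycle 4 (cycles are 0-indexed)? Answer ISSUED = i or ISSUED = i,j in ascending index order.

#0 head=0: sub.ALU+add.ALU i0,i1 dual
#1 head=2: mul.MUL i2 RAW r2
#2 head=3: add.ALU+add.ALU i3,i4 dual
#3 head=5: mul.MUL i5 RAW r0
#4 head=6: blt.BR i6 no-port BR/MEM
#5 head=7: ld.MEM i7 no-port MEM/BR
#6 head=8: blt.BR i8 no-port BR/MEM
#7 head=9: st.MEM+add.ALU i9,i10 dual
#8 head=11: xor.ALU i11 tail

ISSUED = 6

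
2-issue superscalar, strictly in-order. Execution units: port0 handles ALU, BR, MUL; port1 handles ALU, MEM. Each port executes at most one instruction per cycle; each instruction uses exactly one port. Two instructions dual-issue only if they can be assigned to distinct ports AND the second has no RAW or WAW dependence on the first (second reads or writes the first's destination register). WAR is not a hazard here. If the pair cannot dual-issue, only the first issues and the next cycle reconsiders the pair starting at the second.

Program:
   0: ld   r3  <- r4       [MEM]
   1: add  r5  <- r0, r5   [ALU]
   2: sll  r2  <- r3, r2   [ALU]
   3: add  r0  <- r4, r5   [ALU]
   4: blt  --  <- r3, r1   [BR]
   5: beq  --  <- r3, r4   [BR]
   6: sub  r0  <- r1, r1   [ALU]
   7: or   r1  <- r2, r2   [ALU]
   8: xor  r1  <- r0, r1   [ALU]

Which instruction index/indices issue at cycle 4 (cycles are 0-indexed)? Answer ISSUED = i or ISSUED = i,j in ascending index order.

ISSUED = 7

c0: i0+i1 ld.MEM+add.ALU  dual
c1: i2+i3 sll.ALU+add.ALU  dual
c2: i4 blt.BR  no-port BR/BR
c3: i5+i6 beq.BR+sub.ALU  dual
c4: i7 or.ALU  RAW+WAW r1
c5: i8 xor.ALU  tail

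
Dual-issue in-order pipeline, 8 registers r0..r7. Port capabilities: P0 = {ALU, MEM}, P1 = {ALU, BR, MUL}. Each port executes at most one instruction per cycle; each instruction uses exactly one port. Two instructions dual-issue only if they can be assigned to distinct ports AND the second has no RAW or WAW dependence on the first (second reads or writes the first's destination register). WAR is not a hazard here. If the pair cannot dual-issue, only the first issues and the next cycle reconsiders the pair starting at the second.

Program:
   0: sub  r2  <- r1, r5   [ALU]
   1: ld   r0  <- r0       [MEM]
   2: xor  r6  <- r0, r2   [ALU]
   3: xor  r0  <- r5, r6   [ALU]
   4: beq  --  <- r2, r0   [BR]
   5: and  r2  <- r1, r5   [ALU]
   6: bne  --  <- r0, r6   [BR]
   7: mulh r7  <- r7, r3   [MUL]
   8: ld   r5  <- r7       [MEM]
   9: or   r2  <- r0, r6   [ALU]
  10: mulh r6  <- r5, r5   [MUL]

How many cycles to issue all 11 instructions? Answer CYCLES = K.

CYCLES = 8

0. sub ld @i0/i1  | pair
1. xor @i2  | RAW r6
2. xor @i3  | RAW r0
3. beq and @i4/i5  | pair
4. bne @i6  | no-port BR/MUL
5. mulh @i7  | RAW r7
6. ld or @i8/i9  | pair
7. mulh @i10  | tail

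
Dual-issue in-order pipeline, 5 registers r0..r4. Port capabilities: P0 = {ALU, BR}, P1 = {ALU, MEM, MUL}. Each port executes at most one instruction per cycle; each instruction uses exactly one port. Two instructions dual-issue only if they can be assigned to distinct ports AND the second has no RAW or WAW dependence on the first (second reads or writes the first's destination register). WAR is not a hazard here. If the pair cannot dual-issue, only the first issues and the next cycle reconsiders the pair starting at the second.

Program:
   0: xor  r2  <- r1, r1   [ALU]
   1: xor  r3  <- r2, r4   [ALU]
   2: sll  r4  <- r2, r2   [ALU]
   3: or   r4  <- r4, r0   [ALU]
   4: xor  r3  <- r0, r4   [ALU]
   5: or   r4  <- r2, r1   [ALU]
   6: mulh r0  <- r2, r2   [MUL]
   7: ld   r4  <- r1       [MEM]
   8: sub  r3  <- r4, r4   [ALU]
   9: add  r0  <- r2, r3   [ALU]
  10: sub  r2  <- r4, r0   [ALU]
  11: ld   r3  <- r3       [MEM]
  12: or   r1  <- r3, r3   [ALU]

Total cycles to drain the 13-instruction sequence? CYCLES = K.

CYCLES = 10

t=0 i0:xor.ALU ; RAW r2
t=1 i1,i2:xor.ALU;sll.ALU ; dual
t=2 i3:or.ALU ; RAW r4
t=3 i4,i5:xor.ALU;or.ALU ; dual
t=4 i6:mulh.MUL ; no-port MUL/MEM
t=5 i7:ld.MEM ; RAW r4
t=6 i8:sub.ALU ; RAW r3
t=7 i9:add.ALU ; RAW r0
t=8 i10,i11:sub.ALU;ld.MEM ; dual
t=9 i12:or.ALU ; tail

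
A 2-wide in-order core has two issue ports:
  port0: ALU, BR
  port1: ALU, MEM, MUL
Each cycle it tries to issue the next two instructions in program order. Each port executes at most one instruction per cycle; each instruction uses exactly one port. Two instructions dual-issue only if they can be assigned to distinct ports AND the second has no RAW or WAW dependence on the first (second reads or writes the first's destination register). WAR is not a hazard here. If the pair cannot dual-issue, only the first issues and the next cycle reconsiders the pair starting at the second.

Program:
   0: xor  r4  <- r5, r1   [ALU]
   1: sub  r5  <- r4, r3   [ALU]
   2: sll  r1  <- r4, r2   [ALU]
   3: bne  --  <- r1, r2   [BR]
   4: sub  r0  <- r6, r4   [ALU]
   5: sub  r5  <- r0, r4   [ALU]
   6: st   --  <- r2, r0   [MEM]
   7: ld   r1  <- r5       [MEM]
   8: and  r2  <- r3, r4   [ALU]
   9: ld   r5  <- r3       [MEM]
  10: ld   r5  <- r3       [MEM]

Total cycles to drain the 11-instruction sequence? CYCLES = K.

0. xor.ALU @i0  | RAW r4
1. sub.ALU+sll.ALU @i1,i2  | pair
2. bne.BR+sub.ALU @i3,i4  | pair
3. sub.ALU+st.MEM @i5,i6  | pair
4. ld.MEM+and.ALU @i7,i8  | pair
5. ld.MEM @i9  | no-port MEM/MEM
6. ld.MEM @i10  | tail

CYCLES = 7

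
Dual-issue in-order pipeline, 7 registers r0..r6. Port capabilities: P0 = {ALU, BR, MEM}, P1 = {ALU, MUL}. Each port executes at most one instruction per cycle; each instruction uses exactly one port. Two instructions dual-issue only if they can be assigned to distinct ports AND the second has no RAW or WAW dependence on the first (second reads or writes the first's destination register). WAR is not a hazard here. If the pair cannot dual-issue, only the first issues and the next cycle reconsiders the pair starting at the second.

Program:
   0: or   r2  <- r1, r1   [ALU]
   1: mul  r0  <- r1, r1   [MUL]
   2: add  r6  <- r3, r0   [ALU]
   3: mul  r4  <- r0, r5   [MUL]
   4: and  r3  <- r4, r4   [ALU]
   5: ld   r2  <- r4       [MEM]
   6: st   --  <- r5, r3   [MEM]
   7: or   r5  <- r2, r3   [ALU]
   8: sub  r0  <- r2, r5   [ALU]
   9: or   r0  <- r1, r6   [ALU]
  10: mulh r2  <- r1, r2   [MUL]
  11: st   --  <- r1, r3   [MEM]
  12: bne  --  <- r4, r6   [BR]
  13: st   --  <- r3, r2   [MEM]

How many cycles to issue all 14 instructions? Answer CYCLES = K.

CYCLES = 9

[0] i0,i1  or;mul  -- 2-wide
[1] i2,i3  add;mul  -- 2-wide
[2] i4,i5  and;ld  -- 2-wide
[3] i6,i7  st;or  -- 2-wide
[4] i8  sub  -- WAW r0
[5] i9,i10  or;mulh  -- 2-wide
[6] i11  st  -- no-port MEM/BR
[7] i12  bne  -- no-port BR/MEM
[8] i13  st  -- tail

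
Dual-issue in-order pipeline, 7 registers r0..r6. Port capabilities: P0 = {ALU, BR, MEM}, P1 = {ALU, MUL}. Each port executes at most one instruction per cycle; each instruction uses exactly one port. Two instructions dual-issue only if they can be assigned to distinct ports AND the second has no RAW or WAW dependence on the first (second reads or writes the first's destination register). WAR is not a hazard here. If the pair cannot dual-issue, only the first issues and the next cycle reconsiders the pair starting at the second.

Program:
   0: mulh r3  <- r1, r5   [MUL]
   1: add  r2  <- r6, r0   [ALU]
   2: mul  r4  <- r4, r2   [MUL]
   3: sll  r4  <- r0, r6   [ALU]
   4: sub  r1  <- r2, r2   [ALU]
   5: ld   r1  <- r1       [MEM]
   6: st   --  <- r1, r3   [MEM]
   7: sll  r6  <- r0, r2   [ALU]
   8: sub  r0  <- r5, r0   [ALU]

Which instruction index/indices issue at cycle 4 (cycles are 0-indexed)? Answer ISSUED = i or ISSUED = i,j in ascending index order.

t=0 i0+i1:mulh+add ; 2-wide
t=1 i2:mul ; WAW r4
t=2 i3+i4:sll+sub ; 2-wide
t=3 i5:ld ; no-port MEM/MEM
t=4 i6+i7:st+sll ; 2-wide
t=5 i8:sub ; tail

ISSUED = 6,7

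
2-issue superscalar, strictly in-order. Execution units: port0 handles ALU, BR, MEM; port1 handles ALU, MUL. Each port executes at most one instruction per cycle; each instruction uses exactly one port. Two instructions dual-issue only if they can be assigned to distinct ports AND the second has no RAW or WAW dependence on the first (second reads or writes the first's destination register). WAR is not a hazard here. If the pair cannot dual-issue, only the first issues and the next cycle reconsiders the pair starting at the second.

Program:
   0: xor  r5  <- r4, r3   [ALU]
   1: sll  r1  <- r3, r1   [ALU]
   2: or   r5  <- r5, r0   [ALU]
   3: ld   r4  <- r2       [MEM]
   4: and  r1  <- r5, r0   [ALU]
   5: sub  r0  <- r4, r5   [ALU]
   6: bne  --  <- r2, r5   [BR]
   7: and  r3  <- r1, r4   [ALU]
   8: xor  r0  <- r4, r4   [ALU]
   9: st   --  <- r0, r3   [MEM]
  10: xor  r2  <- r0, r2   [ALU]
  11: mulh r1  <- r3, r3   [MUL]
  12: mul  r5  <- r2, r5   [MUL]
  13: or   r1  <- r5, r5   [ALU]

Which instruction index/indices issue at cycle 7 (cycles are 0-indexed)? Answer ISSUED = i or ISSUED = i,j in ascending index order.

c0: i0,i1 xor.ALU/sll.ALU  dual
c1: i2,i3 or.ALU/ld.MEM  dual
c2: i4,i5 and.ALU/sub.ALU  dual
c3: i6,i7 bne.BR/and.ALU  dual
c4: i8 xor.ALU  RAW r0
c5: i9,i10 st.MEM/xor.ALU  dual
c6: i11 mulh.MUL  no-port MUL/MUL
c7: i12 mul.MUL  RAW r5
c8: i13 or.ALU  tail

ISSUED = 12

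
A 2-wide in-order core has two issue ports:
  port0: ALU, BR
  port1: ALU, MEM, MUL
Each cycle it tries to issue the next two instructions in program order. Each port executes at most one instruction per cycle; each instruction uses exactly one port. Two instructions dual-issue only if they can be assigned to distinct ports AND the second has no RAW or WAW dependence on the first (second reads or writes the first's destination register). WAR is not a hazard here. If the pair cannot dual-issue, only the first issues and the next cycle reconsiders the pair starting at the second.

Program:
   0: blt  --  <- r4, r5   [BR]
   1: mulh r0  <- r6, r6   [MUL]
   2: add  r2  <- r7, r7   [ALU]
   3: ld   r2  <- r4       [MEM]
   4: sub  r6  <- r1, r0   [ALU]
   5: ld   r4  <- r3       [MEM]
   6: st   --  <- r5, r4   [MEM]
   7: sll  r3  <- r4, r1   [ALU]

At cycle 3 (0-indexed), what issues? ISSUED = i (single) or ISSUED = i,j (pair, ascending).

[0] i0,i1  blt+mulh  -- pair
[1] i2  add  -- WAW r2
[2] i3,i4  ld+sub  -- pair
[3] i5  ld  -- no-port MEM/MEM
[4] i6,i7  st+sll  -- pair

ISSUED = 5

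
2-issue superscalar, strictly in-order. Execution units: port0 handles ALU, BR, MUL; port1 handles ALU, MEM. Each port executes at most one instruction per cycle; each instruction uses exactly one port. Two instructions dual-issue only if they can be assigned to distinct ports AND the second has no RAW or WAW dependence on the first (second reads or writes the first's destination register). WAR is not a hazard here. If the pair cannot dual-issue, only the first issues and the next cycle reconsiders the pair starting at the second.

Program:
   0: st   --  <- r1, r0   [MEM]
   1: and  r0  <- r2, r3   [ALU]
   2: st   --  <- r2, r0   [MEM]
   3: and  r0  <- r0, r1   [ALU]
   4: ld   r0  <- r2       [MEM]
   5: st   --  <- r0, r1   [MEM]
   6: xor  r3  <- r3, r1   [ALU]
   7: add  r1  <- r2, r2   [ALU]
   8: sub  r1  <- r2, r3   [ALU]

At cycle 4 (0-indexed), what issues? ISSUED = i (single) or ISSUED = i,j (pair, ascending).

ISSUED = 7

0. st and @i0+i1  | dual
1. st and @i2+i3  | dual
2. ld @i4  | no-port MEM/MEM
3. st xor @i5+i6  | dual
4. add @i7  | WAW r1
5. sub @i8  | tail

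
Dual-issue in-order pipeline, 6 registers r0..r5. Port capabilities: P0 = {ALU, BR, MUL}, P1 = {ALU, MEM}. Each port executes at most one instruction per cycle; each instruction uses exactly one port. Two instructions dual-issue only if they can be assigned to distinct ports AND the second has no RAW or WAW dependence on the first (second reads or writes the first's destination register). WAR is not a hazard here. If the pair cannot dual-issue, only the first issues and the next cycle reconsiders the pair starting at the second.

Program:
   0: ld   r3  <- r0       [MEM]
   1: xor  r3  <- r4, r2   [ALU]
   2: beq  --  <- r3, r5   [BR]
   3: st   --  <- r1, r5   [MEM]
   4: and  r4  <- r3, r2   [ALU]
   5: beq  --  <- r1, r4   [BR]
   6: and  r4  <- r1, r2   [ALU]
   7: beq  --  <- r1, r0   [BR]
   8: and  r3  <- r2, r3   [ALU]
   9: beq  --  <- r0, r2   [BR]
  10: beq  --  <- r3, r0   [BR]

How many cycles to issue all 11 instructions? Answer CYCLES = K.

CYCLES = 8

[0] i0  ld  -- WAW r3
[1] i1  xor  -- RAW r3
[2] i2+i3  beq st  -- pair
[3] i4  and  -- RAW r4
[4] i5+i6  beq and  -- pair
[5] i7+i8  beq and  -- pair
[6] i9  beq  -- no-port BR/BR
[7] i10  beq  -- tail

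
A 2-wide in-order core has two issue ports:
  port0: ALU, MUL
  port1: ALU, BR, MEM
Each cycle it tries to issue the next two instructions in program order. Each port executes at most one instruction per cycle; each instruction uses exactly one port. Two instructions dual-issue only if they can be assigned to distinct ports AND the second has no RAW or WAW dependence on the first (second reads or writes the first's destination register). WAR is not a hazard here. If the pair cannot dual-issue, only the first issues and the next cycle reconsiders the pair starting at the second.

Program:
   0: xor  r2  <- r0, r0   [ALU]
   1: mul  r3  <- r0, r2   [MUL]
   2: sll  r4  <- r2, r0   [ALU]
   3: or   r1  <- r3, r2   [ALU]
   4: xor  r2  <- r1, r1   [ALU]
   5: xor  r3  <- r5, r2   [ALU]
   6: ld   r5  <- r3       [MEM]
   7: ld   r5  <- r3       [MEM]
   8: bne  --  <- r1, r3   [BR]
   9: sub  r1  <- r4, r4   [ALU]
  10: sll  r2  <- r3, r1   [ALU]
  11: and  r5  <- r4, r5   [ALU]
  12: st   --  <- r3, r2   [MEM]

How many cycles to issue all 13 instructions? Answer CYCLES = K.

0. xor @i0  | RAW r2
1. mul/sll @i1+i2  | dual
2. or @i3  | RAW r1
3. xor @i4  | RAW r2
4. xor @i5  | RAW r3
5. ld @i6  | no-port MEM/MEM
6. ld @i7  | no-port MEM/BR
7. bne/sub @i8+i9  | dual
8. sll/and @i10+i11  | dual
9. st @i12  | tail

CYCLES = 10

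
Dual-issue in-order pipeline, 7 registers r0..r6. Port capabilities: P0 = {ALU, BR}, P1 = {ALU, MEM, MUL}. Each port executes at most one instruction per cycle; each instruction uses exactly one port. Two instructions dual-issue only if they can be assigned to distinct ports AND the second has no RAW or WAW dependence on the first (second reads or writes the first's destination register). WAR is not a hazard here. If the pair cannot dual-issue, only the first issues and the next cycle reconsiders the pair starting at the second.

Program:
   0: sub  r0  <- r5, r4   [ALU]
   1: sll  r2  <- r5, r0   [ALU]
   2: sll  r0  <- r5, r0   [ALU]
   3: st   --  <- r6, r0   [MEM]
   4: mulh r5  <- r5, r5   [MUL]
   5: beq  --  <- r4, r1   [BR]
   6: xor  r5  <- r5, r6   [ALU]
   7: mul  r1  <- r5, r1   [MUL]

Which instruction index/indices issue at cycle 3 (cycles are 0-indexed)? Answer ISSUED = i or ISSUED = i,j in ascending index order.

ISSUED = 4,5

[0] i0  sub  -- RAW r0
[1] i1,i2  sll;sll  -- pair
[2] i3  st  -- no-port MEM/MUL
[3] i4,i5  mulh;beq  -- pair
[4] i6  xor  -- RAW r5
[5] i7  mul  -- tail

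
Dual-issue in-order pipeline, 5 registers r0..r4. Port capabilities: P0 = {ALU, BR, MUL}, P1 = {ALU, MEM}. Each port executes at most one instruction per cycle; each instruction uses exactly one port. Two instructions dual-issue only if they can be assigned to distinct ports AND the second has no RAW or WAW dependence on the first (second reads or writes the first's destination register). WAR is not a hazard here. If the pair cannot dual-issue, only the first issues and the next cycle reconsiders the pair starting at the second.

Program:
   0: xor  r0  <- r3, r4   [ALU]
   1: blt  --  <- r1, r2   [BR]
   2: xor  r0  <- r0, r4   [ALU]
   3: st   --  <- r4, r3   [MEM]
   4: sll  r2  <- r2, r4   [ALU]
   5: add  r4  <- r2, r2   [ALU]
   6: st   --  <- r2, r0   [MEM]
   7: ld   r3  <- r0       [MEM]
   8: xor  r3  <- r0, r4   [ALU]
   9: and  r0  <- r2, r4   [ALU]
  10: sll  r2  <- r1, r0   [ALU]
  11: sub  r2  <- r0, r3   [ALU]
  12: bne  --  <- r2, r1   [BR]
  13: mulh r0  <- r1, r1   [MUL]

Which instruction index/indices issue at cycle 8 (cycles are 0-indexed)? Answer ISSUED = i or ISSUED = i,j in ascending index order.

c0: i0&i1 xor/blt  pair
c1: i2&i3 xor/st  pair
c2: i4 sll  RAW r2
c3: i5&i6 add/st  pair
c4: i7 ld  WAW r3
c5: i8&i9 xor/and  pair
c6: i10 sll  WAW r2
c7: i11 sub  RAW r2
c8: i12 bne  no-port BR/MUL
c9: i13 mulh  tail

ISSUED = 12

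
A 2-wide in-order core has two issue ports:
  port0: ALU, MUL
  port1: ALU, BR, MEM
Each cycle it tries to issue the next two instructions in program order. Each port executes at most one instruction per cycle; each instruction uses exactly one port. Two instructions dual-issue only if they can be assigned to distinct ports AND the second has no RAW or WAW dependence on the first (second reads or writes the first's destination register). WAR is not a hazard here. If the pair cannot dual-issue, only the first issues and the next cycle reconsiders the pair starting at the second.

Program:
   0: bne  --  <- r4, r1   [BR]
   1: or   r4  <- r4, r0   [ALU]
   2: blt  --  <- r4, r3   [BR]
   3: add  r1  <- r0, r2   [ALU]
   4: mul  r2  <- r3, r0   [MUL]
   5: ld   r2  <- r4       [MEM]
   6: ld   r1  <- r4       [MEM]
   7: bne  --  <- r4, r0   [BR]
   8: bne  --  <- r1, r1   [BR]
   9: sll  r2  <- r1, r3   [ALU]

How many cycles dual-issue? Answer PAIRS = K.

PAIRS = 3

0. bne.BR+or.ALU @i0&i1  | pair
1. blt.BR+add.ALU @i2&i3  | pair
2. mul.MUL @i4  | WAW r2
3. ld.MEM @i5  | no-port MEM/MEM
4. ld.MEM @i6  | no-port MEM/BR
5. bne.BR @i7  | no-port BR/BR
6. bne.BR+sll.ALU @i8&i9  | pair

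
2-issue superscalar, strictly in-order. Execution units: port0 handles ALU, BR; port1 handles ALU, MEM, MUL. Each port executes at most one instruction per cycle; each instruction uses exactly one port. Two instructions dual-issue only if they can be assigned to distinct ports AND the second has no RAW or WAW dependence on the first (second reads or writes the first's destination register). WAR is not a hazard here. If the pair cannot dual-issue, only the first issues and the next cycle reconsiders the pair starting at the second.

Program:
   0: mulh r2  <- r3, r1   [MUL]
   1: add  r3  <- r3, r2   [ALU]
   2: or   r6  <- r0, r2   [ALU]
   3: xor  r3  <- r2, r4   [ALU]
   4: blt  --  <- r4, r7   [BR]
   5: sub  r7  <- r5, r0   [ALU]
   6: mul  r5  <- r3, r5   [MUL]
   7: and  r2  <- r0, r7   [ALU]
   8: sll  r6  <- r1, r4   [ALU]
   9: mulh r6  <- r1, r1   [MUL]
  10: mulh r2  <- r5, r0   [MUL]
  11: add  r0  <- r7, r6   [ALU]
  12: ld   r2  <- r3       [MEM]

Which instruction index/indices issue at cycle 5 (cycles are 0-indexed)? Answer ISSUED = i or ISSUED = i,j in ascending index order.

ISSUED = 9

  cy0 -> i0 (mulh.MUL) RAW r2
  cy1 -> i1&i2 (add.ALU/or.ALU) 2-wide
  cy2 -> i3&i4 (xor.ALU/blt.BR) 2-wide
  cy3 -> i5&i6 (sub.ALU/mul.MUL) 2-wide
  cy4 -> i7&i8 (and.ALU/sll.ALU) 2-wide
  cy5 -> i9 (mulh.MUL) no-port MUL/MUL
  cy6 -> i10&i11 (mulh.MUL/add.ALU) 2-wide
  cy7 -> i12 (ld.MEM) tail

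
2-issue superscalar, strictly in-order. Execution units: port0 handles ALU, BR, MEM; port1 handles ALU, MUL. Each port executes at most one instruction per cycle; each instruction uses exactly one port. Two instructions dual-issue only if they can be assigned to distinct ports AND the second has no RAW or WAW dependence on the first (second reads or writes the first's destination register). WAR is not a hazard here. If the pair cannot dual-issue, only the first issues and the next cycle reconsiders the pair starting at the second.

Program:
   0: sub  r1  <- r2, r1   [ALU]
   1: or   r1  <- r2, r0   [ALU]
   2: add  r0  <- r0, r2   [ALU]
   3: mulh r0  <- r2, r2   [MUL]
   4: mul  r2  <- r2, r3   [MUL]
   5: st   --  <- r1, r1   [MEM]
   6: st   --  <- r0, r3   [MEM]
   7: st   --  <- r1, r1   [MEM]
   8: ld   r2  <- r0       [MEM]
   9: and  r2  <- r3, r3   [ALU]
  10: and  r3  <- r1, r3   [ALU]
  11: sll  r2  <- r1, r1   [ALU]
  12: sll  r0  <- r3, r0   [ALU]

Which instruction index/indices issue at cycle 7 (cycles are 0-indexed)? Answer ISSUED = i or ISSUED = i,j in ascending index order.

t=0 i0:sub.ALU ; WAW r1
t=1 i1&i2:or.ALU+add.ALU ; pair
t=2 i3:mulh.MUL ; no-port MUL/MUL
t=3 i4&i5:mul.MUL+st.MEM ; pair
t=4 i6:st.MEM ; no-port MEM/MEM
t=5 i7:st.MEM ; no-port MEM/MEM
t=6 i8:ld.MEM ; WAW r2
t=7 i9&i10:and.ALU+and.ALU ; pair
t=8 i11&i12:sll.ALU+sll.ALU ; pair

ISSUED = 9,10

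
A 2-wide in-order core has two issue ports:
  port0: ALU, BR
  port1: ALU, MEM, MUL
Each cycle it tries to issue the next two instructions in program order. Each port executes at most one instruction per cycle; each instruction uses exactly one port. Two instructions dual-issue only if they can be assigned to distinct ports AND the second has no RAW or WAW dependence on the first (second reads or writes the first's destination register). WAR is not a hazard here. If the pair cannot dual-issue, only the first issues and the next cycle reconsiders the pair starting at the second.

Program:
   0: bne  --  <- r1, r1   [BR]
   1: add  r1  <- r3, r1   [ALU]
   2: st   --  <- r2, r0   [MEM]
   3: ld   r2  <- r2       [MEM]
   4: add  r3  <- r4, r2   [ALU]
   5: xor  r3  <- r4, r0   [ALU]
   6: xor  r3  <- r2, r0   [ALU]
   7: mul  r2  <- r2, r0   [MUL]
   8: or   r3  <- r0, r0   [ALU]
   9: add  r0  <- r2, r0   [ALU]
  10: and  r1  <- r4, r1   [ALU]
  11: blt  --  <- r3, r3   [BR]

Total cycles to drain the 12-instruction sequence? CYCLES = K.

[0] i0&i1  bne/add  -- pair
[1] i2  st  -- no-port MEM/MEM
[2] i3  ld  -- RAW r2
[3] i4  add  -- WAW r3
[4] i5  xor  -- WAW r3
[5] i6&i7  xor/mul  -- pair
[6] i8&i9  or/add  -- pair
[7] i10&i11  and/blt  -- pair

CYCLES = 8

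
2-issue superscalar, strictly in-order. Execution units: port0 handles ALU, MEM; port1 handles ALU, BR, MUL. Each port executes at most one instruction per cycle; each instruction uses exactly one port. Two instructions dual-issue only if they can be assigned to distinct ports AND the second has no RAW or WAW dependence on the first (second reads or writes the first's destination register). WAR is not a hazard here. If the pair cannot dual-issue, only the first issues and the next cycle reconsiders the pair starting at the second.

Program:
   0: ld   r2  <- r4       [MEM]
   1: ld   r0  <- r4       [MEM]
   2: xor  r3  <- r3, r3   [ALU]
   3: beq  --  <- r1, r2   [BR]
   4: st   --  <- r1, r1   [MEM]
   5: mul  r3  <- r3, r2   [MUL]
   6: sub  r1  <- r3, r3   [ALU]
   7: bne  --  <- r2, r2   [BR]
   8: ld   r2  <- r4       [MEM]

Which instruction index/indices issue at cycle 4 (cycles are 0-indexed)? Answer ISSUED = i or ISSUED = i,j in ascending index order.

ISSUED = 6,7

t=0 i0:ld ; no-port MEM/MEM
t=1 i1&i2:ld/xor ; 2-wide
t=2 i3&i4:beq/st ; 2-wide
t=3 i5:mul ; RAW r3
t=4 i6&i7:sub/bne ; 2-wide
t=5 i8:ld ; tail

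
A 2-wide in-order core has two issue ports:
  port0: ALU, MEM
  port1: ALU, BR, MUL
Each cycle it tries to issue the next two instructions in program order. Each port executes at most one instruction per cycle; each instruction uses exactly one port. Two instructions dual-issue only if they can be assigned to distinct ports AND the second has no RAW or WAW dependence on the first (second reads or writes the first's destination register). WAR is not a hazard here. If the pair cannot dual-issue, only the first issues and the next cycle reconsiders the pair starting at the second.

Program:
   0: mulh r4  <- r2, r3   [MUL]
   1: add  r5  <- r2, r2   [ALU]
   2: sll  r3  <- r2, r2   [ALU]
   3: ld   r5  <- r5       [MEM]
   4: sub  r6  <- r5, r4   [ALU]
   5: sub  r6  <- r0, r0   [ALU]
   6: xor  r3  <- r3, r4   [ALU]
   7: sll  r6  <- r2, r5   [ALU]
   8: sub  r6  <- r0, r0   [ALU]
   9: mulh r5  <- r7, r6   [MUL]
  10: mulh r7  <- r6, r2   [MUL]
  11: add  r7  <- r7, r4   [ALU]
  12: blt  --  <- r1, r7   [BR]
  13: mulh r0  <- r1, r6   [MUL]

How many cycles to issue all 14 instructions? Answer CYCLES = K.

#0 head=0: mulh.MUL;add.ALU i0+i1 dual
#1 head=2: sll.ALU;ld.MEM i2+i3 dual
#2 head=4: sub.ALU i4 WAW r6
#3 head=5: sub.ALU;xor.ALU i5+i6 dual
#4 head=7: sll.ALU i7 WAW r6
#5 head=8: sub.ALU i8 RAW r6
#6 head=9: mulh.MUL i9 no-port MUL/MUL
#7 head=10: mulh.MUL i10 RAW+WAW r7
#8 head=11: add.ALU i11 RAW r7
#9 head=12: blt.BR i12 no-port BR/MUL
#10 head=13: mulh.MUL i13 tail

CYCLES = 11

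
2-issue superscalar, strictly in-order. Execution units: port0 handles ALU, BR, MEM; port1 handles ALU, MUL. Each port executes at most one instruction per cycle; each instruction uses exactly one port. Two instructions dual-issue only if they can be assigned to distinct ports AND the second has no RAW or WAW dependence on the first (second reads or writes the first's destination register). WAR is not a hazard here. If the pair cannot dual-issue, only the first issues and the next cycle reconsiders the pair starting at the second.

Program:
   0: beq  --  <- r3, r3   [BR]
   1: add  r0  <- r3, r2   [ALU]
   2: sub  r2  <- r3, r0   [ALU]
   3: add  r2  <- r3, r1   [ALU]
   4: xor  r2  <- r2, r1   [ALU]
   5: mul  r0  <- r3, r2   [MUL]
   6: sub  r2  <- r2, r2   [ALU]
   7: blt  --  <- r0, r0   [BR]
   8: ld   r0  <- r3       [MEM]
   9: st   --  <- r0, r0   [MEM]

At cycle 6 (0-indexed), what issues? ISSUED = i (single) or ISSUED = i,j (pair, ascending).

ISSUED = 8

t=0 i0+i1:beq;add ; dual
t=1 i2:sub ; WAW r2
t=2 i3:add ; RAW+WAW r2
t=3 i4:xor ; RAW r2
t=4 i5+i6:mul;sub ; dual
t=5 i7:blt ; no-port BR/MEM
t=6 i8:ld ; no-port MEM/MEM
t=7 i9:st ; tail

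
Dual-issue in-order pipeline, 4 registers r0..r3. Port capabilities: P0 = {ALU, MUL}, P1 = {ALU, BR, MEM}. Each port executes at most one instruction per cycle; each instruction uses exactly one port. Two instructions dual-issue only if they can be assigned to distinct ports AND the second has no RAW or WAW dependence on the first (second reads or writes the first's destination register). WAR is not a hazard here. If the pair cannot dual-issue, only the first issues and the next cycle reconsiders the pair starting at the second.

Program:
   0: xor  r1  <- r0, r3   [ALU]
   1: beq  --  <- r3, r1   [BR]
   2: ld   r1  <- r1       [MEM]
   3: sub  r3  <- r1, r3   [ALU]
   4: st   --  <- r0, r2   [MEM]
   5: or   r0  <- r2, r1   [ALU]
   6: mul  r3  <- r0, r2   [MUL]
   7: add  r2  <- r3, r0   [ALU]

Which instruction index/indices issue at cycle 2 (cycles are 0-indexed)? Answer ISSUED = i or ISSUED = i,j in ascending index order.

  cy0 -> i0 (xor) RAW r1
  cy1 -> i1 (beq) no-port BR/MEM
  cy2 -> i2 (ld) RAW r1
  cy3 -> i3&i4 (sub;st) dual
  cy4 -> i5 (or) RAW r0
  cy5 -> i6 (mul) RAW r3
  cy6 -> i7 (add) tail

ISSUED = 2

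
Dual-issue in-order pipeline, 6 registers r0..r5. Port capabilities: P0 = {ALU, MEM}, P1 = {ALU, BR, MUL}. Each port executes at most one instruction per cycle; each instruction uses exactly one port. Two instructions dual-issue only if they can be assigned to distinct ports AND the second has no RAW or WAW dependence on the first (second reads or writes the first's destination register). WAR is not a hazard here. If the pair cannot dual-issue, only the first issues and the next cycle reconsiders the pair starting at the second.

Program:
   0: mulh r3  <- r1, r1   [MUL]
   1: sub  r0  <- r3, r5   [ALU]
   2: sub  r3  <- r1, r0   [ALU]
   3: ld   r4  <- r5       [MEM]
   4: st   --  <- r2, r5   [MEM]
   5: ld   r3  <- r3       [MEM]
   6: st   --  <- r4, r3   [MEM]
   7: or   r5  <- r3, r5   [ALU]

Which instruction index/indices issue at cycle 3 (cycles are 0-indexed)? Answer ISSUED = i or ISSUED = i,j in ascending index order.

ISSUED = 4

0. mulh.MUL @i0  | RAW r3
1. sub.ALU @i1  | RAW r0
2. sub.ALU/ld.MEM @i2,i3  | dual
3. st.MEM @i4  | no-port MEM/MEM
4. ld.MEM @i5  | no-port MEM/MEM
5. st.MEM/or.ALU @i6,i7  | dual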